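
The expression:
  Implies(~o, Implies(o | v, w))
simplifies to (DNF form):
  o | w | ~v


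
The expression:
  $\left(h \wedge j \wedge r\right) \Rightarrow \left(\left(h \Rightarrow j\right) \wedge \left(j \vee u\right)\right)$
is always true.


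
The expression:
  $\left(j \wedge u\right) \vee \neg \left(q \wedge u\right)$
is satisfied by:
  {j: True, u: False, q: False}
  {j: False, u: False, q: False}
  {q: True, j: True, u: False}
  {q: True, j: False, u: False}
  {u: True, j: True, q: False}
  {u: True, j: False, q: False}
  {u: True, q: True, j: True}


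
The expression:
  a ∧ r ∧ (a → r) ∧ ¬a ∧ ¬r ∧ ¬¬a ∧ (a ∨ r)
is never true.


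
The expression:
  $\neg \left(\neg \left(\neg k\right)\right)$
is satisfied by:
  {k: False}


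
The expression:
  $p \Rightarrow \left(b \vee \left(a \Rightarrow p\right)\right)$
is always true.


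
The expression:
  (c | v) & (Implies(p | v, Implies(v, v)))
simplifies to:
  c | v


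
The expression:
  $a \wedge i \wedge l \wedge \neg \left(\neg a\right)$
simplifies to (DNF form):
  $a \wedge i \wedge l$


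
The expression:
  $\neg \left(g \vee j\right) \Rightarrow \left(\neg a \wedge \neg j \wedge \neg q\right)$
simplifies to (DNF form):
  $g \vee j \vee \left(\neg a \wedge \neg q\right)$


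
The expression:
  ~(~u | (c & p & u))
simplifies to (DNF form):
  (u & ~c) | (u & ~p)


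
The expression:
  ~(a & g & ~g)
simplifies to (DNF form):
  True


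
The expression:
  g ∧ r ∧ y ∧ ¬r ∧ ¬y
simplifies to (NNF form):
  False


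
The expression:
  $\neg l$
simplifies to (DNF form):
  $\neg l$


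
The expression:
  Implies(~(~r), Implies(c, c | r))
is always true.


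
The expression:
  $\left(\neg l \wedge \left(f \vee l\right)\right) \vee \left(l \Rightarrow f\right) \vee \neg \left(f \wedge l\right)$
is always true.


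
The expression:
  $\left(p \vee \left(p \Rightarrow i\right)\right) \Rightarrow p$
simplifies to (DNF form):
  $p$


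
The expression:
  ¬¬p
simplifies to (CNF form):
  p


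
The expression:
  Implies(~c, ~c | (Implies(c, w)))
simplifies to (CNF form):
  True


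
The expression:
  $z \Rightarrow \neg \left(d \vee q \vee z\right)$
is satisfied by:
  {z: False}


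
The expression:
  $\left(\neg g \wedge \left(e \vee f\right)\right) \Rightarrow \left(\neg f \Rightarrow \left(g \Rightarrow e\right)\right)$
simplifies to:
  $\text{True}$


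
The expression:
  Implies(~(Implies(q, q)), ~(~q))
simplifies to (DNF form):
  True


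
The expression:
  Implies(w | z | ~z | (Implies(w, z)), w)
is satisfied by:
  {w: True}


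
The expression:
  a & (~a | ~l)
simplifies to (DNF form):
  a & ~l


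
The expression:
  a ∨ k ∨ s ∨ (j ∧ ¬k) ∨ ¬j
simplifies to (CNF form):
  True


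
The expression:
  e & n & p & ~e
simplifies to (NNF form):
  False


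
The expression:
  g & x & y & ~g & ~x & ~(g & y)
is never true.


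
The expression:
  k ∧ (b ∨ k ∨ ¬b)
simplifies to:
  k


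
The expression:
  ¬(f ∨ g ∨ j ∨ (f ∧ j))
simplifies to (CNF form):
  ¬f ∧ ¬g ∧ ¬j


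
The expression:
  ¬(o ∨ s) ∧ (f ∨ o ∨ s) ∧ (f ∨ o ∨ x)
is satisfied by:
  {f: True, o: False, s: False}


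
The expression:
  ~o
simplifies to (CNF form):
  ~o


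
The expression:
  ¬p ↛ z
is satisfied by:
  {z: True, p: False}
  {p: False, z: False}
  {p: True, z: True}


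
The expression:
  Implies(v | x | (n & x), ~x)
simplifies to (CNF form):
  ~x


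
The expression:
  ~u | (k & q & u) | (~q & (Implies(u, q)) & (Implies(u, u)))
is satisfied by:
  {q: True, k: True, u: False}
  {q: True, k: False, u: False}
  {k: True, q: False, u: False}
  {q: False, k: False, u: False}
  {q: True, u: True, k: True}


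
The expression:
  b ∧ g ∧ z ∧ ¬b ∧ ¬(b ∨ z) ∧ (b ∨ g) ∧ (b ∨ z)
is never true.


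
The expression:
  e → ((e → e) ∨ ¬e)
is always true.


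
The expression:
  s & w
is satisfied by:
  {w: True, s: True}


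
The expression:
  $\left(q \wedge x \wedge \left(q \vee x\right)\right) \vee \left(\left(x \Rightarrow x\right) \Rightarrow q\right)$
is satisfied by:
  {q: True}


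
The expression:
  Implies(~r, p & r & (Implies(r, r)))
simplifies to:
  r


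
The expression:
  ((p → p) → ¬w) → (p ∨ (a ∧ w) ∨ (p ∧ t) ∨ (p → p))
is always true.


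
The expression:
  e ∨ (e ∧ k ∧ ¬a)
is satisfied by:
  {e: True}


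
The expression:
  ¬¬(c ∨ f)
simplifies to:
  c ∨ f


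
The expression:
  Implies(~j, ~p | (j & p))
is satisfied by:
  {j: True, p: False}
  {p: False, j: False}
  {p: True, j: True}


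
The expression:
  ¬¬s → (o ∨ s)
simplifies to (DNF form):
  True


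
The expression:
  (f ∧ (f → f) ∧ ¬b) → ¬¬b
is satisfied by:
  {b: True, f: False}
  {f: False, b: False}
  {f: True, b: True}


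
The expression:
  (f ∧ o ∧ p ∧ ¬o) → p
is always true.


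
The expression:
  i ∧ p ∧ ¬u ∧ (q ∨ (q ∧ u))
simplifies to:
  i ∧ p ∧ q ∧ ¬u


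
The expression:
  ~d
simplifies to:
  ~d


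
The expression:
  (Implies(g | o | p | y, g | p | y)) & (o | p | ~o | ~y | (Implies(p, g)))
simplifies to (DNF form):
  g | p | y | ~o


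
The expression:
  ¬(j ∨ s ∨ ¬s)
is never true.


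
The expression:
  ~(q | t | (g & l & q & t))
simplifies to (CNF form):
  ~q & ~t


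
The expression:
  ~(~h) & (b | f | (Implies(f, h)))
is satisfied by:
  {h: True}


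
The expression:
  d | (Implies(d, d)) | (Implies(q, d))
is always true.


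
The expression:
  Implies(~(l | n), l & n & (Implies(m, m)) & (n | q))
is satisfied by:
  {n: True, l: True}
  {n: True, l: False}
  {l: True, n: False}


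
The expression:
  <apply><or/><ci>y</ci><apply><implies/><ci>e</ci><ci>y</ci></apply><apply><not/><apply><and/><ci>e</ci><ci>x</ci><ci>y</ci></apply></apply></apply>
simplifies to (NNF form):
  <true/>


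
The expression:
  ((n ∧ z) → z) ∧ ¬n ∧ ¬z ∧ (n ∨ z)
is never true.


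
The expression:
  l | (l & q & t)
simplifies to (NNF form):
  l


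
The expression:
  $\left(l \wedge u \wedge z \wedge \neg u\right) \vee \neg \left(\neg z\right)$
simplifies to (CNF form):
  $z$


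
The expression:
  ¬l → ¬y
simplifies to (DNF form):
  l ∨ ¬y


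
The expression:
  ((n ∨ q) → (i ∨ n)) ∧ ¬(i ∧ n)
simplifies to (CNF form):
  (i ∨ ¬i) ∧ (¬i ∨ ¬n) ∧ (i ∨ n ∨ ¬i) ∧ (i ∨ n ∨ ¬q) ∧ (i ∨ ¬i ∨ ¬q) ∧ (n ∨ ¬i ∨ ¬n) ∧ (n ∨ ¬n ∨ ¬q) ∧ (¬i ∨ ¬n ∨ ¬q)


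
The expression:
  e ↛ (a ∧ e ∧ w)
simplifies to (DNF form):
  (e ∧ ¬a) ∨ (e ∧ ¬w)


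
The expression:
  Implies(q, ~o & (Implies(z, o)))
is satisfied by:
  {o: False, q: False, z: False}
  {z: True, o: False, q: False}
  {o: True, z: False, q: False}
  {z: True, o: True, q: False}
  {q: True, z: False, o: False}


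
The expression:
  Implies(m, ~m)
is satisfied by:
  {m: False}


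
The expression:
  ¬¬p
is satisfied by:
  {p: True}


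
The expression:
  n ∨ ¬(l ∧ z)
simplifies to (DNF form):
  n ∨ ¬l ∨ ¬z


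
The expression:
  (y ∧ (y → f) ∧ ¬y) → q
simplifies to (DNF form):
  True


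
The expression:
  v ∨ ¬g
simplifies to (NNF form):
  v ∨ ¬g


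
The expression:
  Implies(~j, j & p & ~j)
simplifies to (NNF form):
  j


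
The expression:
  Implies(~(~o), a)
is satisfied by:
  {a: True, o: False}
  {o: False, a: False}
  {o: True, a: True}


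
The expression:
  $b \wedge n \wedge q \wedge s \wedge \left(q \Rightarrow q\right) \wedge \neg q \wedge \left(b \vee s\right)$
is never true.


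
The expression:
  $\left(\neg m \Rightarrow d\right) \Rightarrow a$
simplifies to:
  $a \vee \left(\neg d \wedge \neg m\right)$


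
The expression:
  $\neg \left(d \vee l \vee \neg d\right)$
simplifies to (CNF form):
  $\text{False}$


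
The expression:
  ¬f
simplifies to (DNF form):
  ¬f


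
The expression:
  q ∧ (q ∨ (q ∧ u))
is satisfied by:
  {q: True}


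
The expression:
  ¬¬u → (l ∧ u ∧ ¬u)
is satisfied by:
  {u: False}


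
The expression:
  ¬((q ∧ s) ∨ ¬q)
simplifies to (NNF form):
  q ∧ ¬s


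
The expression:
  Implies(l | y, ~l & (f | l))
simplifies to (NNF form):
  ~l & (f | ~y)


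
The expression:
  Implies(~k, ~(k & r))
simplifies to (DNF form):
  True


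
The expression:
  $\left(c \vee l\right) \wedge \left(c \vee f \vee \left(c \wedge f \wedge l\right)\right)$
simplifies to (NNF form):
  $c \vee \left(f \wedge l\right)$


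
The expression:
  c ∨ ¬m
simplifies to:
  c ∨ ¬m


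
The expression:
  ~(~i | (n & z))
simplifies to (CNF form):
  i & (~n | ~z)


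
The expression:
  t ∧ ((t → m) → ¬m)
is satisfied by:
  {t: True, m: False}


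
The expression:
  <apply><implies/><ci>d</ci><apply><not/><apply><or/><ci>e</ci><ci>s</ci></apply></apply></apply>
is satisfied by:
  {e: False, d: False, s: False}
  {s: True, e: False, d: False}
  {e: True, s: False, d: False}
  {s: True, e: True, d: False}
  {d: True, s: False, e: False}


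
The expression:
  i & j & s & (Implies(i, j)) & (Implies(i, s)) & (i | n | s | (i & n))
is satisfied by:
  {i: True, j: True, s: True}


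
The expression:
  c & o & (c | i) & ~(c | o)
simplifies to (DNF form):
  False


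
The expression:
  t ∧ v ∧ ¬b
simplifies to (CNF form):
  t ∧ v ∧ ¬b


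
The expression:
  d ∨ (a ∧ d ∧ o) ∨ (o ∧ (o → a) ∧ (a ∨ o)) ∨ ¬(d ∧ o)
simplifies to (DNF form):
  True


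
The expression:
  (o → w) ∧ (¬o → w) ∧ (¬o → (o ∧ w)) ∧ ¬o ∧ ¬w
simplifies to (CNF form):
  False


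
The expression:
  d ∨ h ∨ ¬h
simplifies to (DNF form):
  True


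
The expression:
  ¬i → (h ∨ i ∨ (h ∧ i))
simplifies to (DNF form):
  h ∨ i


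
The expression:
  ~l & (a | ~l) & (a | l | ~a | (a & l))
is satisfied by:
  {l: False}


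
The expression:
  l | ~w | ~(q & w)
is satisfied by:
  {l: True, w: False, q: False}
  {w: False, q: False, l: False}
  {q: True, l: True, w: False}
  {q: True, w: False, l: False}
  {l: True, w: True, q: False}
  {w: True, l: False, q: False}
  {q: True, w: True, l: True}


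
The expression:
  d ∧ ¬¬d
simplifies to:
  d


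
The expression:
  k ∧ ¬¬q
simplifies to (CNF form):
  k ∧ q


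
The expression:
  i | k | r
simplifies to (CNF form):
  i | k | r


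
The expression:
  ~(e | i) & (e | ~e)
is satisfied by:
  {i: False, e: False}


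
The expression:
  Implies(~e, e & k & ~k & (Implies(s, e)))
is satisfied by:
  {e: True}


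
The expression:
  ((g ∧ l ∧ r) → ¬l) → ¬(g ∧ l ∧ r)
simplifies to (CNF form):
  True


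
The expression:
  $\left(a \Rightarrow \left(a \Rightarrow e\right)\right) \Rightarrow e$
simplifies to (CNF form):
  $a \vee e$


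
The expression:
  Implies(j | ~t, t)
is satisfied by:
  {t: True}


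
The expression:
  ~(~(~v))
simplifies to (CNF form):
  ~v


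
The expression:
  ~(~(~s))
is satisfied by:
  {s: False}


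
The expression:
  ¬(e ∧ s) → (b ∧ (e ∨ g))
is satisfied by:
  {s: True, g: True, e: True, b: True}
  {s: True, e: True, b: True, g: False}
  {g: True, e: True, b: True, s: False}
  {e: True, b: True, g: False, s: False}
  {g: True, e: True, s: True, b: False}
  {e: True, s: True, g: False, b: False}
  {s: True, g: True, b: True, e: False}
  {g: True, b: True, s: False, e: False}


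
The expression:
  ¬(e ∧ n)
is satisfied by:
  {e: False, n: False}
  {n: True, e: False}
  {e: True, n: False}


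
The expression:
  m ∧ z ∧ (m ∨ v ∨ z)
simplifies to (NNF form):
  m ∧ z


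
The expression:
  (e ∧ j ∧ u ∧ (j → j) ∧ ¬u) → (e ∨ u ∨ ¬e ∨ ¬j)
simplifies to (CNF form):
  True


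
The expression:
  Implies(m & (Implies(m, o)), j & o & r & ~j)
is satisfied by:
  {m: False, o: False}
  {o: True, m: False}
  {m: True, o: False}


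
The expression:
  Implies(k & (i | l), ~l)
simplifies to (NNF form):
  ~k | ~l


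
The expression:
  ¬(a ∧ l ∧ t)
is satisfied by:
  {l: False, t: False, a: False}
  {a: True, l: False, t: False}
  {t: True, l: False, a: False}
  {a: True, t: True, l: False}
  {l: True, a: False, t: False}
  {a: True, l: True, t: False}
  {t: True, l: True, a: False}


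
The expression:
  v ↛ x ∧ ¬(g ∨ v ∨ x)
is never true.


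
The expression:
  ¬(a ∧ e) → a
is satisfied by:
  {a: True}


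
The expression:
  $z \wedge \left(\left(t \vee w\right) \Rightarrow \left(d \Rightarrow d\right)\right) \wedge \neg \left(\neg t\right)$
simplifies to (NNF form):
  $t \wedge z$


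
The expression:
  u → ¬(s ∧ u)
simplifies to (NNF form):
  ¬s ∨ ¬u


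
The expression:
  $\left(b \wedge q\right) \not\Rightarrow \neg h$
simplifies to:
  $b \wedge h \wedge q$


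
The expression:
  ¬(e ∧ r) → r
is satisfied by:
  {r: True}


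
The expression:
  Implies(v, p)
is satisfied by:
  {p: True, v: False}
  {v: False, p: False}
  {v: True, p: True}


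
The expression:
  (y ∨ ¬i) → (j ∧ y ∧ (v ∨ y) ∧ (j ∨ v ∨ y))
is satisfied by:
  {i: True, j: True, y: False}
  {i: True, j: False, y: False}
  {y: True, i: True, j: True}
  {y: True, j: True, i: False}


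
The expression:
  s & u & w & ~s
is never true.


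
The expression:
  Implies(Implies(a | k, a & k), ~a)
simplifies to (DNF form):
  ~a | ~k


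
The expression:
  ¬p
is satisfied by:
  {p: False}


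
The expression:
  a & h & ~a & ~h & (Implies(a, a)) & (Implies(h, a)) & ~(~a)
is never true.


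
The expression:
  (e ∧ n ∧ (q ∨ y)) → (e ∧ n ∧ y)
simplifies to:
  y ∨ ¬e ∨ ¬n ∨ ¬q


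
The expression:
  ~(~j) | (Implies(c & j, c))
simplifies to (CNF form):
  True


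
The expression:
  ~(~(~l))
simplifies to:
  ~l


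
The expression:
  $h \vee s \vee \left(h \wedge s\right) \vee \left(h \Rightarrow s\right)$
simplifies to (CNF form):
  $\text{True}$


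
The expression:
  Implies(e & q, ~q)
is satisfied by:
  {e: False, q: False}
  {q: True, e: False}
  {e: True, q: False}


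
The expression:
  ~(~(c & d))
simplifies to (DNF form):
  c & d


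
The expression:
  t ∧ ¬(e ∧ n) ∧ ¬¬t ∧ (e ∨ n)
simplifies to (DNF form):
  (e ∧ t ∧ ¬e) ∨ (e ∧ t ∧ ¬n) ∨ (n ∧ t ∧ ¬e) ∨ (n ∧ t ∧ ¬n)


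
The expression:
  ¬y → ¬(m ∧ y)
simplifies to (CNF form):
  True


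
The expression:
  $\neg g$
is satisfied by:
  {g: False}


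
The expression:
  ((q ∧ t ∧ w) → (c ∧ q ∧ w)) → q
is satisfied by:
  {q: True}


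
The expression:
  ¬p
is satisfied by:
  {p: False}


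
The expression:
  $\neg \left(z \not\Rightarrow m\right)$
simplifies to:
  $m \vee \neg z$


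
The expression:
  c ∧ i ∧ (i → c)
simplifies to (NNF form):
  c ∧ i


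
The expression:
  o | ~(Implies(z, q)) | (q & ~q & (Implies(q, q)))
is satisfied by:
  {o: True, z: True, q: False}
  {o: True, z: False, q: False}
  {o: True, q: True, z: True}
  {o: True, q: True, z: False}
  {z: True, q: False, o: False}


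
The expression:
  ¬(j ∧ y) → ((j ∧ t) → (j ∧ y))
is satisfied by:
  {y: True, t: False, j: False}
  {t: False, j: False, y: False}
  {j: True, y: True, t: False}
  {j: True, t: False, y: False}
  {y: True, t: True, j: False}
  {t: True, y: False, j: False}
  {j: True, t: True, y: True}


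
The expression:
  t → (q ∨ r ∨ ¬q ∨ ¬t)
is always true.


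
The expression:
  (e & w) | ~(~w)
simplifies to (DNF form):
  w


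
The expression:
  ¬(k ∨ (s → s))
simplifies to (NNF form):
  False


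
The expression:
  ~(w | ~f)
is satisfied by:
  {f: True, w: False}


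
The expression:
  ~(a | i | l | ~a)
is never true.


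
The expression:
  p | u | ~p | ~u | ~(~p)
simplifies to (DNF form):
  True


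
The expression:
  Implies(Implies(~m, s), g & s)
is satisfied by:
  {g: True, m: False, s: False}
  {g: False, m: False, s: False}
  {s: True, g: True, m: False}
  {s: True, m: True, g: True}


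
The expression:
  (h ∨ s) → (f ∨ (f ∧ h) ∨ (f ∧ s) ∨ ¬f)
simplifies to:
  True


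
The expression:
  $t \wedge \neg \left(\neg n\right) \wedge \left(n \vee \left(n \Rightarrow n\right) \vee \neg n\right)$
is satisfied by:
  {t: True, n: True}


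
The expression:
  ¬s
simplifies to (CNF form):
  ¬s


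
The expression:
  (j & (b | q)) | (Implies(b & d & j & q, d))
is always true.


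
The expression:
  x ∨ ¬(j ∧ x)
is always true.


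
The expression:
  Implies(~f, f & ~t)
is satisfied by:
  {f: True}


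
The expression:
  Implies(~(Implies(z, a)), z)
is always true.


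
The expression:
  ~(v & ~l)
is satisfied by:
  {l: True, v: False}
  {v: False, l: False}
  {v: True, l: True}


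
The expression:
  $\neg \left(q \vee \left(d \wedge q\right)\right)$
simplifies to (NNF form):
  $\neg q$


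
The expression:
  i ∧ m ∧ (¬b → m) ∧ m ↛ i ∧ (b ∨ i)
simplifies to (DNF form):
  False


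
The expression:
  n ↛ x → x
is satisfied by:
  {x: True, n: False}
  {n: False, x: False}
  {n: True, x: True}


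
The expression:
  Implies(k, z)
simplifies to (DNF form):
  z | ~k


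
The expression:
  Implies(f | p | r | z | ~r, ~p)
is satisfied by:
  {p: False}


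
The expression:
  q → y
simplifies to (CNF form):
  y ∨ ¬q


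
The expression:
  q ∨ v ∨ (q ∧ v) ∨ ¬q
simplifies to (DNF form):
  True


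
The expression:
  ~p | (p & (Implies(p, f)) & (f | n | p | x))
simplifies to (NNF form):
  f | ~p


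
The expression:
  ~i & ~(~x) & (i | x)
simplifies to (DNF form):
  x & ~i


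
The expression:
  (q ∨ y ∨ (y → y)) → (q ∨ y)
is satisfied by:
  {y: True, q: True}
  {y: True, q: False}
  {q: True, y: False}


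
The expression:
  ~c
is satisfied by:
  {c: False}


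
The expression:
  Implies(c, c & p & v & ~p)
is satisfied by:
  {c: False}


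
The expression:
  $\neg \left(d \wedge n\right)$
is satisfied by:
  {d: False, n: False}
  {n: True, d: False}
  {d: True, n: False}


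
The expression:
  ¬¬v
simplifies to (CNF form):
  v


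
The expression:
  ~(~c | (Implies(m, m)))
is never true.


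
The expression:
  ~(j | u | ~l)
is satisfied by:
  {l: True, u: False, j: False}


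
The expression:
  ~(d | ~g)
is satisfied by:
  {g: True, d: False}


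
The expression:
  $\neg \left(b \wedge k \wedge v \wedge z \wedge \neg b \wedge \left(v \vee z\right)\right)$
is always true.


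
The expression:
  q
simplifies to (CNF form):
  q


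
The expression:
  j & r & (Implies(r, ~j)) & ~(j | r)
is never true.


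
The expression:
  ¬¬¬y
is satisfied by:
  {y: False}


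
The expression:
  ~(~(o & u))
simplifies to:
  o & u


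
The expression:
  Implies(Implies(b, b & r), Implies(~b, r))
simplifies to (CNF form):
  b | r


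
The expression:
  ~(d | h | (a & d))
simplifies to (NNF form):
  ~d & ~h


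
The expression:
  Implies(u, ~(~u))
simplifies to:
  True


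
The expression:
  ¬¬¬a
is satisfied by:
  {a: False}


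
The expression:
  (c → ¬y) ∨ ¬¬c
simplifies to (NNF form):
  True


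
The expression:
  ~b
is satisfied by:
  {b: False}


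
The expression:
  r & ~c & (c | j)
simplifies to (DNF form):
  j & r & ~c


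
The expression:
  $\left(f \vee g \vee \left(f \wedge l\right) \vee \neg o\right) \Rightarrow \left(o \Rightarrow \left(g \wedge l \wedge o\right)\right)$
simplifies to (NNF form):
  $\left(g \wedge l\right) \vee \left(\neg f \wedge \neg g\right) \vee \neg o$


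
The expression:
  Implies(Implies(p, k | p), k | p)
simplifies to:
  k | p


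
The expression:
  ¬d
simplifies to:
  ¬d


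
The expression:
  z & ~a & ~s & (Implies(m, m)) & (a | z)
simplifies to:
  z & ~a & ~s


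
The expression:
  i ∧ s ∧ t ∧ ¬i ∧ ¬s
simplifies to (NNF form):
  False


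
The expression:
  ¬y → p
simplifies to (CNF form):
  p ∨ y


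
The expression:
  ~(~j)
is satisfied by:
  {j: True}


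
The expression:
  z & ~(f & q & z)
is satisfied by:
  {z: True, q: False, f: False}
  {z: True, f: True, q: False}
  {z: True, q: True, f: False}


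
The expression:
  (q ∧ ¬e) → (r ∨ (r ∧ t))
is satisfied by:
  {r: True, e: True, q: False}
  {r: True, e: False, q: False}
  {e: True, r: False, q: False}
  {r: False, e: False, q: False}
  {r: True, q: True, e: True}
  {r: True, q: True, e: False}
  {q: True, e: True, r: False}


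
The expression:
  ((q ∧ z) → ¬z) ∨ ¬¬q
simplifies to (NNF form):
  True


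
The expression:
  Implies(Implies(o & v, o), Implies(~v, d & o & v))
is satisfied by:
  {v: True}


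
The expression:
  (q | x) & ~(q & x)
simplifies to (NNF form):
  (q & ~x) | (x & ~q)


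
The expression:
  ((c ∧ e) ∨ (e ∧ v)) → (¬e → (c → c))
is always true.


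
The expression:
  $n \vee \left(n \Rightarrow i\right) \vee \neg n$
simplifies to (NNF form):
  $\text{True}$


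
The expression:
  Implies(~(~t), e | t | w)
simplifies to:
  True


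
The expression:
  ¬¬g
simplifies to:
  g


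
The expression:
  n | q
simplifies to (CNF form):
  n | q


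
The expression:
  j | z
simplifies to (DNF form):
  j | z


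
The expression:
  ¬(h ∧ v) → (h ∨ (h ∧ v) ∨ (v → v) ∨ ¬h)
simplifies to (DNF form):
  True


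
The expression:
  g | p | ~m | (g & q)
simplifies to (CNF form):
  g | p | ~m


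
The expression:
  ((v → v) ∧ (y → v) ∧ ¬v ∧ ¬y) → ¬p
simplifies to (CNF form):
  v ∨ y ∨ ¬p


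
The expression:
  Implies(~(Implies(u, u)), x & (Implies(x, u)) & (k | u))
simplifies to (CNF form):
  True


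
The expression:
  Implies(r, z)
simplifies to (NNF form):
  z | ~r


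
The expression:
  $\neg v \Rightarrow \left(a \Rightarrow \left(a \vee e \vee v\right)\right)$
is always true.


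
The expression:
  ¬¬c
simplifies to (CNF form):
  c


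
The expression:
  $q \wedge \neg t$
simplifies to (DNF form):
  $q \wedge \neg t$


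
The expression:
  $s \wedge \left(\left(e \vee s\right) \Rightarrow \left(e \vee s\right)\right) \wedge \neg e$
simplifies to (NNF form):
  $s \wedge \neg e$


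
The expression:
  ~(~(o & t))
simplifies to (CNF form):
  o & t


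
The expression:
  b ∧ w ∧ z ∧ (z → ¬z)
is never true.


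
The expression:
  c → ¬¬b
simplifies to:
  b ∨ ¬c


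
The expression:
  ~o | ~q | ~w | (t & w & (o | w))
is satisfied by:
  {t: True, w: False, q: False, o: False}
  {t: False, w: False, q: False, o: False}
  {o: True, t: True, w: False, q: False}
  {o: True, t: False, w: False, q: False}
  {t: True, q: True, o: False, w: False}
  {q: True, o: False, w: False, t: False}
  {o: True, q: True, t: True, w: False}
  {o: True, q: True, t: False, w: False}
  {t: True, w: True, o: False, q: False}
  {w: True, o: False, q: False, t: False}
  {t: True, o: True, w: True, q: False}
  {o: True, w: True, t: False, q: False}
  {t: True, q: True, w: True, o: False}
  {q: True, w: True, o: False, t: False}
  {o: True, q: True, w: True, t: True}


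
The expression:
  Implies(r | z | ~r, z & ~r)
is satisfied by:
  {z: True, r: False}


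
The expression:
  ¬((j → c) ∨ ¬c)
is never true.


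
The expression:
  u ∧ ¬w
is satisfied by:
  {u: True, w: False}


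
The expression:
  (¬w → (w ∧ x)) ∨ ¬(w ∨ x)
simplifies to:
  w ∨ ¬x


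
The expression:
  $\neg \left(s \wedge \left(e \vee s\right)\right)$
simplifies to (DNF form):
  $\neg s$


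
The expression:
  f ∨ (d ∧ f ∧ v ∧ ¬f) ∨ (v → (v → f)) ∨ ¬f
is always true.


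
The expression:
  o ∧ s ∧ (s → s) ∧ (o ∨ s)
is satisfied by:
  {s: True, o: True}


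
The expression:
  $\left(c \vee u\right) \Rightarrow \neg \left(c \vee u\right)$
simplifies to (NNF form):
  $\neg c \wedge \neg u$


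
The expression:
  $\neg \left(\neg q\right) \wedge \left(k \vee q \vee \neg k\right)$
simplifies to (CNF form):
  $q$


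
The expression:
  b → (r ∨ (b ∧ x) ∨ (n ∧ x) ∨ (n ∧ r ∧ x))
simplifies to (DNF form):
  r ∨ x ∨ ¬b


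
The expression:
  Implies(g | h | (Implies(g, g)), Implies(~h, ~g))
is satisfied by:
  {h: True, g: False}
  {g: False, h: False}
  {g: True, h: True}


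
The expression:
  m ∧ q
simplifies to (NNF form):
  m ∧ q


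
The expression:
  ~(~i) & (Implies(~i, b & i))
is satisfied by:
  {i: True}


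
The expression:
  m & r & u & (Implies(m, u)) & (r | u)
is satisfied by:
  {r: True, m: True, u: True}


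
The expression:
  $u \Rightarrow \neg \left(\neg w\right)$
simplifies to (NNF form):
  $w \vee \neg u$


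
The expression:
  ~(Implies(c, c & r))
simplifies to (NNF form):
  c & ~r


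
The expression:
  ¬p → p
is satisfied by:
  {p: True}


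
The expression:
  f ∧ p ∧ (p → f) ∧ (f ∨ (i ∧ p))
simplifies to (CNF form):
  f ∧ p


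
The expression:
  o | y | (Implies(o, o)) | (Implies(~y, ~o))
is always true.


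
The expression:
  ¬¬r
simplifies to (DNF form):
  r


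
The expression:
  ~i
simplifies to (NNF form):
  ~i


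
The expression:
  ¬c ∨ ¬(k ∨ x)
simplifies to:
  (¬k ∧ ¬x) ∨ ¬c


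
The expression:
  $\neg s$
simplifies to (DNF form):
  $\neg s$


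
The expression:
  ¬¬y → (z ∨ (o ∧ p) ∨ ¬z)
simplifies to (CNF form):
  True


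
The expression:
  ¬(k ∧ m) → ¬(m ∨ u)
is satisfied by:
  {k: True, u: False, m: False}
  {k: False, u: False, m: False}
  {m: True, k: True, u: False}
  {m: True, u: True, k: True}


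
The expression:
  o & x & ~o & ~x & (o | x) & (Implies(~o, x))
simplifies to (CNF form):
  False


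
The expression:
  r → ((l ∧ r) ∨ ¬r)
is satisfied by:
  {l: True, r: False}
  {r: False, l: False}
  {r: True, l: True}


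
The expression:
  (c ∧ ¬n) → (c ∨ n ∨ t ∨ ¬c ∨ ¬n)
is always true.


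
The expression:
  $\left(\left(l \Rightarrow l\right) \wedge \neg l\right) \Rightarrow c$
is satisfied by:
  {c: True, l: True}
  {c: True, l: False}
  {l: True, c: False}


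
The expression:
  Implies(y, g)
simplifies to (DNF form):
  g | ~y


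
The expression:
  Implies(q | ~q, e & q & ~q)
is never true.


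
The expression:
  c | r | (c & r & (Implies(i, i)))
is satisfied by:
  {r: True, c: True}
  {r: True, c: False}
  {c: True, r: False}


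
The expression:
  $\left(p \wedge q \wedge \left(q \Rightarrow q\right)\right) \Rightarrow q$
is always true.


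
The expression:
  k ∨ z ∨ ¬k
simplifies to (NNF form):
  True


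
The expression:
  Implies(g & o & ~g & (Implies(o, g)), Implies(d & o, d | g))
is always true.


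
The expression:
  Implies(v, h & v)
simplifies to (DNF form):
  h | ~v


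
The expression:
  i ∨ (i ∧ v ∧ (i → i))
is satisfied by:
  {i: True}


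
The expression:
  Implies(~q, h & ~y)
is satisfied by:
  {q: True, h: True, y: False}
  {q: True, h: False, y: False}
  {y: True, q: True, h: True}
  {y: True, q: True, h: False}
  {h: True, y: False, q: False}


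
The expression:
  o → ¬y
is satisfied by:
  {o: False, y: False}
  {y: True, o: False}
  {o: True, y: False}


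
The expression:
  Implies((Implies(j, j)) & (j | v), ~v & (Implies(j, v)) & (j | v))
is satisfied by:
  {v: False, j: False}


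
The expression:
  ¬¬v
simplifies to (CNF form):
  v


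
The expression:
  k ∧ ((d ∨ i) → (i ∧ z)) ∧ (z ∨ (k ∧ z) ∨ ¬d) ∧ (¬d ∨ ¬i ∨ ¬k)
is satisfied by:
  {z: True, k: True, d: False, i: False}
  {k: True, z: False, d: False, i: False}
  {i: True, z: True, k: True, d: False}


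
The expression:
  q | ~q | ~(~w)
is always true.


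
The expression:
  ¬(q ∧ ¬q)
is always true.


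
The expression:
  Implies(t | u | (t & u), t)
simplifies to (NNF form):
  t | ~u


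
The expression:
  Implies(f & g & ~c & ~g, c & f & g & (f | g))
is always true.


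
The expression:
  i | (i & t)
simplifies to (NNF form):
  i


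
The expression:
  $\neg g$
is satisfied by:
  {g: False}


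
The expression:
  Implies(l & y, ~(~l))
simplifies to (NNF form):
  True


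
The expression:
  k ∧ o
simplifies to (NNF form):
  k ∧ o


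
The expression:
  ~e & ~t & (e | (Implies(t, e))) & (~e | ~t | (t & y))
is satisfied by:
  {e: False, t: False}


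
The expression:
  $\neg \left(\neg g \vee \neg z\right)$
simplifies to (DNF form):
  $g \wedge z$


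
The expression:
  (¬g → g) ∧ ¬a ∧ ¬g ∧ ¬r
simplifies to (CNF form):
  False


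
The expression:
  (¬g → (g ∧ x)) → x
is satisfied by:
  {x: True, g: False}
  {g: False, x: False}
  {g: True, x: True}


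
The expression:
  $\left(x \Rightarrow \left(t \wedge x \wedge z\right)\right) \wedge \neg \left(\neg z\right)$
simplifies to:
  $z \wedge \left(t \vee \neg x\right)$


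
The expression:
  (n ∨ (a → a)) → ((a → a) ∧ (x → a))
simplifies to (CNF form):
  a ∨ ¬x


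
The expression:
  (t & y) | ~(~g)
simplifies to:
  g | (t & y)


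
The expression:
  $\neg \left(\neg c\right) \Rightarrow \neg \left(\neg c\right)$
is always true.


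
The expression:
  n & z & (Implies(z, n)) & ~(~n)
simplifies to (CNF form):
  n & z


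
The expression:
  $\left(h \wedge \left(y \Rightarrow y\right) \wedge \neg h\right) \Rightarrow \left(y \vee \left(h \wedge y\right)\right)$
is always true.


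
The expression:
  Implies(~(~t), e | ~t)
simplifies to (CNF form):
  e | ~t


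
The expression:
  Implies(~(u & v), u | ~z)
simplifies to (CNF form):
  u | ~z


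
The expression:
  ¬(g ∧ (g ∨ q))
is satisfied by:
  {g: False}


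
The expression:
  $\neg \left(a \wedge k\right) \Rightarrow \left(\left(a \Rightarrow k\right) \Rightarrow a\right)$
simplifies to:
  $a$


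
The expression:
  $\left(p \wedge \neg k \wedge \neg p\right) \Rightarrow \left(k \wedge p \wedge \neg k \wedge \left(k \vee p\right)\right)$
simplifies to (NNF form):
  $\text{True}$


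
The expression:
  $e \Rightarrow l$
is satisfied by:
  {l: True, e: False}
  {e: False, l: False}
  {e: True, l: True}


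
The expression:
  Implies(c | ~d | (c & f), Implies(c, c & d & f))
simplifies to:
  ~c | (d & f)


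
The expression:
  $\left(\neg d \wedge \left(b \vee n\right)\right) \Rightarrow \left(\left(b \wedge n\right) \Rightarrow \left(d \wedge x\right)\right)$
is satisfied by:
  {d: True, n: False, b: False}
  {d: False, n: False, b: False}
  {b: True, d: True, n: False}
  {b: True, d: False, n: False}
  {n: True, d: True, b: False}
  {n: True, d: False, b: False}
  {n: True, b: True, d: True}


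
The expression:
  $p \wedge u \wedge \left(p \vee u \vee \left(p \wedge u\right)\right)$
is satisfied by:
  {p: True, u: True}


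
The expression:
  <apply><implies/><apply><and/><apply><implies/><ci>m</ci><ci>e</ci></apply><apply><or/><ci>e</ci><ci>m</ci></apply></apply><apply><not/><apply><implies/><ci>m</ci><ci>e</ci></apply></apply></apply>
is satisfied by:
  {e: False}


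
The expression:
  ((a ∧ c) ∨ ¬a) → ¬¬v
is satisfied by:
  {a: True, v: True, c: False}
  {v: True, c: False, a: False}
  {a: True, v: True, c: True}
  {v: True, c: True, a: False}
  {a: True, c: False, v: False}


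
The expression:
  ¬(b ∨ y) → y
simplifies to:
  b ∨ y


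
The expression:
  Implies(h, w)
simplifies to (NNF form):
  w | ~h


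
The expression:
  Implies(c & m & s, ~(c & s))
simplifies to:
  ~c | ~m | ~s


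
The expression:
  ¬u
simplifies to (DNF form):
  ¬u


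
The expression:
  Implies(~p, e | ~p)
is always true.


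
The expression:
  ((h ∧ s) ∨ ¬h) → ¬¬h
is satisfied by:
  {h: True}


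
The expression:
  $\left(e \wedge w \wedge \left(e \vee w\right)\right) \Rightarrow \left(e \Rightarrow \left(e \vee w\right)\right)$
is always true.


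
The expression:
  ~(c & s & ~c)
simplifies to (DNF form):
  True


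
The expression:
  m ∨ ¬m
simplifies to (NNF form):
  True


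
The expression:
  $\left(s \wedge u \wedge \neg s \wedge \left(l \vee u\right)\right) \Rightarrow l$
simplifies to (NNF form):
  $\text{True}$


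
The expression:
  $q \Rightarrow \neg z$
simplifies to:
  $\neg q \vee \neg z$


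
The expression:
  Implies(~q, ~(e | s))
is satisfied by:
  {q: True, s: False, e: False}
  {q: True, e: True, s: False}
  {q: True, s: True, e: False}
  {q: True, e: True, s: True}
  {e: False, s: False, q: False}


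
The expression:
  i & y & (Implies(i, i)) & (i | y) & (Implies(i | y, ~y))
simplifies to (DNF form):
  False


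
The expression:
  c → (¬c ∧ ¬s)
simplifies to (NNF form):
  ¬c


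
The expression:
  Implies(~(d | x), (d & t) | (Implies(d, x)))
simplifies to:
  True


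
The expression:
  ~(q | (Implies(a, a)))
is never true.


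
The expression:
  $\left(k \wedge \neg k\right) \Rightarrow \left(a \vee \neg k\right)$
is always true.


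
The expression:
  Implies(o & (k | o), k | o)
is always true.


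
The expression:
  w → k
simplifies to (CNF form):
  k ∨ ¬w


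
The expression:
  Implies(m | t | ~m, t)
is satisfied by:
  {t: True}


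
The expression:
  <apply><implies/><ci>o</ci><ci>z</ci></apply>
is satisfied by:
  {z: True, o: False}
  {o: False, z: False}
  {o: True, z: True}


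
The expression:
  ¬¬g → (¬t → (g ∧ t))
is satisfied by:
  {t: True, g: False}
  {g: False, t: False}
  {g: True, t: True}


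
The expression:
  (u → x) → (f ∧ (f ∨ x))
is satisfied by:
  {f: True, u: True, x: False}
  {f: True, u: False, x: False}
  {x: True, f: True, u: True}
  {x: True, f: True, u: False}
  {u: True, x: False, f: False}


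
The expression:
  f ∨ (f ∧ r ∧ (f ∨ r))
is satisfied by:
  {f: True}


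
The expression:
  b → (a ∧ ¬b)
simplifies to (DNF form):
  ¬b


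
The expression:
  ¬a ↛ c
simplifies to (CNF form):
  ¬a ∧ ¬c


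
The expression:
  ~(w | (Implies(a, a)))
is never true.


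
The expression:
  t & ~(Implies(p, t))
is never true.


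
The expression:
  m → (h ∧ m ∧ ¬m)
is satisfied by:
  {m: False}


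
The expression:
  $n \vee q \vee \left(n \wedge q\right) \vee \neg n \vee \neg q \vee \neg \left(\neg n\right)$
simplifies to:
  $\text{True}$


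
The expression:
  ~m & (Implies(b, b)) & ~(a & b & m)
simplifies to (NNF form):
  ~m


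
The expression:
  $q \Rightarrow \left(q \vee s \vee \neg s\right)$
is always true.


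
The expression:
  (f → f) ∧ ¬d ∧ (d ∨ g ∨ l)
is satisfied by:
  {l: True, g: True, d: False}
  {l: True, d: False, g: False}
  {g: True, d: False, l: False}


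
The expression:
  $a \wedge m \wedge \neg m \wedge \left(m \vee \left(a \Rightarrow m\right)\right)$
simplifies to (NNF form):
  $\text{False}$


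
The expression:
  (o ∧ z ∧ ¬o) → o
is always true.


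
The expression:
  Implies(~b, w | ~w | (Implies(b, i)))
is always true.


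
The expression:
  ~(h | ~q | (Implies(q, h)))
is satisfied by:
  {q: True, h: False}


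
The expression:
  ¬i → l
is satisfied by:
  {i: True, l: True}
  {i: True, l: False}
  {l: True, i: False}


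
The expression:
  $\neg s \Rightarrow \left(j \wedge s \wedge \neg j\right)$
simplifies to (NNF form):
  $s$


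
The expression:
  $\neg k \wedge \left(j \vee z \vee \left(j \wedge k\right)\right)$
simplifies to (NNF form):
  $\neg k \wedge \left(j \vee z\right)$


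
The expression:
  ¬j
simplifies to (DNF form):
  ¬j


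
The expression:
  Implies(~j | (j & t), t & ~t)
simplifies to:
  j & ~t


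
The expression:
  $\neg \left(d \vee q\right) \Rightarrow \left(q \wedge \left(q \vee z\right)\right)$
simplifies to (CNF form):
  $d \vee q$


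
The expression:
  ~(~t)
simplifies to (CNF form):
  t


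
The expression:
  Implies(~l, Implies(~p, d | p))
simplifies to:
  d | l | p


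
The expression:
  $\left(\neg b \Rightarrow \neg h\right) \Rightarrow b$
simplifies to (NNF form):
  $b \vee h$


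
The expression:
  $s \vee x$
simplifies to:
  $s \vee x$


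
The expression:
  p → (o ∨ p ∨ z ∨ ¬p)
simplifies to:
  True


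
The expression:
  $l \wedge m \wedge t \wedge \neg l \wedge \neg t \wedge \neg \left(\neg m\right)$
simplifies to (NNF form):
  $\text{False}$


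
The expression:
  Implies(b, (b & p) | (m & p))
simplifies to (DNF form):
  p | ~b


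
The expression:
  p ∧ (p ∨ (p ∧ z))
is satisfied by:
  {p: True}


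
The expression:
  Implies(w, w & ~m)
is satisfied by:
  {w: False, m: False}
  {m: True, w: False}
  {w: True, m: False}


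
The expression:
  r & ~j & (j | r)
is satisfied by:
  {r: True, j: False}


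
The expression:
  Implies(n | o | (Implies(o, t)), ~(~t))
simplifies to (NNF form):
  t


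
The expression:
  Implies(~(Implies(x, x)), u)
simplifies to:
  True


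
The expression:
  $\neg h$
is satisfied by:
  {h: False}


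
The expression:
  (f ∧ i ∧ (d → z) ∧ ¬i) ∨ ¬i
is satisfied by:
  {i: False}


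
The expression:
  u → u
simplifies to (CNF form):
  True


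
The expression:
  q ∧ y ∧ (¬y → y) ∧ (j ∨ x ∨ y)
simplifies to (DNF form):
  q ∧ y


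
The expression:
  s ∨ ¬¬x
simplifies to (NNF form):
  s ∨ x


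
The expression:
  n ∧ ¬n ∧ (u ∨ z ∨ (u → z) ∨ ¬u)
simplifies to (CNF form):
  False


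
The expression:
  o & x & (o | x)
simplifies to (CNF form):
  o & x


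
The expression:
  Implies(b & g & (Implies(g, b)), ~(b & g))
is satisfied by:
  {g: False, b: False}
  {b: True, g: False}
  {g: True, b: False}


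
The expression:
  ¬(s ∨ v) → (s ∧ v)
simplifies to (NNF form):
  s ∨ v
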